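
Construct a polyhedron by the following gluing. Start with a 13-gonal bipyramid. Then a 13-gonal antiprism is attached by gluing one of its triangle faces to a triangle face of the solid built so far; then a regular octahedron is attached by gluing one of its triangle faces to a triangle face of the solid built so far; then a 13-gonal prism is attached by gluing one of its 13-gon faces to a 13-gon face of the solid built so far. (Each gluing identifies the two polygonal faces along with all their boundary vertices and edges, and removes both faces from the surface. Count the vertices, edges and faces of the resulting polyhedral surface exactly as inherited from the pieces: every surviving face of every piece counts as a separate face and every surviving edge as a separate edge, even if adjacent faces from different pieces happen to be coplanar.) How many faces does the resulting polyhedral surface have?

71

A 13-gonal bipyramid: V=15, E=39, F=26.
Attach a 13-gonal antiprism (V=26, E=52, F=28) along a 3-gon: merge 3 vertices and 3 edges, delete both glued faces → V=38, E=88, F=52.
Attach a regular octahedron (V=6, E=12, F=8) along a 3-gon: merge 3 vertices and 3 edges, delete both glued faces → V=41, E=97, F=58.
Attach a 13-gonal prism (V=26, E=39, F=15) along a 13-gon: merge 13 vertices and 13 edges, delete both glued faces → V=54, E=123, F=71.
Check: V − E + F = 54 − 123 + 71 = 2.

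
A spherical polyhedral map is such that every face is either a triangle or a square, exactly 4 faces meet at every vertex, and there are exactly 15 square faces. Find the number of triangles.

8

Let x be the number of triangles; then F = 15 + x.
Edge–face incidences: 2E = 4·15 + 3·x = 60 + 3x.
Every vertex has degree 4, so 4V = 2E.
Euler: V − E + F = 2 ⇒ (2E)/4 − E + (15 + x) = 2.
Multiply by 8: 2·(2E) − 4·(2E) + 8·(15 + x) = 16, i.e. 120 + 8x − 2·(60 + 3x) = 16.
Collecting terms: 2x = 16, so x = 8.
Then 2E = 60 + 3·8 = 84, so E = 42, V = 2E/4 = 21, F = 15 + 8 = 23.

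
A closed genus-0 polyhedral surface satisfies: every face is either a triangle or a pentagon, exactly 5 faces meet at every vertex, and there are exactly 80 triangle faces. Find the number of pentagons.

Let x be the number of pentagons; then F = 80 + x.
Edge–face incidences: 2E = 3·80 + 5·x = 240 + 5x.
Every vertex has degree 5, so 5V = 2E.
Euler: V − E + F = 2 ⇒ (2E)/5 − E + (80 + x) = 2.
Multiply by 10: 2·(2E) − 5·(2E) + 10·(80 + x) = 20, i.e. 800 + 10x − 3·(240 + 5x) = 20.
Collecting terms: −5x + 80 = 20, so −5x = −60, so x = 12.
Then 2E = 240 + 5·12 = 300, so E = 150, V = 2E/5 = 60, F = 80 + 12 = 92.

12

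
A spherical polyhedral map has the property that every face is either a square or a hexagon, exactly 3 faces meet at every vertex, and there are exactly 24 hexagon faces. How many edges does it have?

84

Let x be the number of squares; then F = 24 + x.
Edge–face incidences: 2E = 6·24 + 4·x = 144 + 4x.
Every vertex has degree 3, so 3V = 2E.
Euler: V − E + F = 2 ⇒ (2E)/3 − E + (24 + x) = 2.
Multiply by 6: 2·(2E) − 3·(2E) + 6·(24 + x) = 12, i.e. 144 + 6x − (144 + 4x) = 12.
Collecting terms: 2x = 12, so x = 6.
Then 2E = 144 + 4·6 = 168, so E = 84, V = 2E/3 = 56, F = 24 + 6 = 30.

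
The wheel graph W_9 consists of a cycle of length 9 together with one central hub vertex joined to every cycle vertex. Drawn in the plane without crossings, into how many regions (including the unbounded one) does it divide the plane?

W_9 has V = 9 + 1 = 10 vertices and E = 2·9 = 18 edges.
By Euler's formula F = 2 − V + E = 2 − 10 + 18 = 10.

10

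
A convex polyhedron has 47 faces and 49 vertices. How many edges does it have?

Here V − E + F = 2.
E = V + F − (2) = 49 + 47 − (2) = 94.

94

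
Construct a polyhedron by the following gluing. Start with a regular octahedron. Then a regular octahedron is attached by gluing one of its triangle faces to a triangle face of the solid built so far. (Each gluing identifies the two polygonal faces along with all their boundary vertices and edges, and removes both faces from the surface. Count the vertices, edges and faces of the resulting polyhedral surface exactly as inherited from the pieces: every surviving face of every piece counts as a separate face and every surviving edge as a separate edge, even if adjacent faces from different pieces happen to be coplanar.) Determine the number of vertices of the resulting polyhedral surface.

9

A regular octahedron: V=6, E=12, F=8.
Attach a regular octahedron (V=6, E=12, F=8) along a 3-gon: merge 3 vertices and 3 edges, delete both glued faces → V=9, E=21, F=14.
Check: V − E + F = 9 − 21 + 14 = 2.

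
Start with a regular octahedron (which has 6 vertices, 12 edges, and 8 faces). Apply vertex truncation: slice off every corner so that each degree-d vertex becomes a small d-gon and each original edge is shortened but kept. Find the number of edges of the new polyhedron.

Truncation replaces each original edge-end by a new vertex, so V′ = 2E = 24.
Each original edge survives, and each old vertex of degree d contributes d new edges; summing degrees gives Σd = 2E, so E′ = E + 2E = 3E = 36.
Each original face survives and each original vertex becomes one new face: F′ = F + V = 14.

36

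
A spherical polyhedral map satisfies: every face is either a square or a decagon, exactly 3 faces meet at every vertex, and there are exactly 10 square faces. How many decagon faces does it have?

2

Let x be the number of decagons; then F = 10 + x.
Edge–face incidences: 2E = 4·10 + 10·x = 40 + 10x.
Every vertex has degree 3, so 3V = 2E.
Euler: V − E + F = 2 ⇒ (2E)/3 − E + (10 + x) = 2.
Multiply by 6: 2·(2E) − 3·(2E) + 6·(10 + x) = 12, i.e. 60 + 6x − (40 + 10x) = 12.
Collecting terms: −4x + 20 = 12, so −4x = −8, so x = 2.
Then 2E = 40 + 10·2 = 60, so E = 30, V = 2E/3 = 20, F = 10 + 2 = 12.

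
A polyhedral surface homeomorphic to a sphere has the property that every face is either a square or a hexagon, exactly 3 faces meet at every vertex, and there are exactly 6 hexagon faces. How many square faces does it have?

Let x be the number of squares; then F = 6 + x.
Edge–face incidences: 2E = 6·6 + 4·x = 36 + 4x.
Every vertex has degree 3, so 3V = 2E.
Euler: V − E + F = 2 ⇒ (2E)/3 − E + (6 + x) = 2.
Multiply by 6: 2·(2E) − 3·(2E) + 6·(6 + x) = 12, i.e. 36 + 6x − (36 + 4x) = 12.
Collecting terms: 2x = 12, so x = 6.
Then 2E = 36 + 4·6 = 60, so E = 30, V = 2E/3 = 20, F = 6 + 6 = 12.

6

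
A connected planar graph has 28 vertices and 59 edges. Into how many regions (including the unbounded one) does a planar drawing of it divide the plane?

Euler's formula for a connected plane graph: V − E + F = 2, so F = 2 − 28 + 59 = 33.

33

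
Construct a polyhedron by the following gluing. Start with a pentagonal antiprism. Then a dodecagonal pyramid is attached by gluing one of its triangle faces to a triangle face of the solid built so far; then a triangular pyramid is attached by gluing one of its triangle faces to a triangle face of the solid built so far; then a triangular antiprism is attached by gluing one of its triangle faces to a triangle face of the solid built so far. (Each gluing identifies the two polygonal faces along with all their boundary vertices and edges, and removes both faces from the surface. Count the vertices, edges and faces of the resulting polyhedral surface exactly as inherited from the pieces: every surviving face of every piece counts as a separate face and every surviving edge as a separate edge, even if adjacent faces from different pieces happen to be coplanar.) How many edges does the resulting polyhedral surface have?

53

A pentagonal antiprism: V=10, E=20, F=12.
Attach a dodecagonal pyramid (V=13, E=24, F=13) along a 3-gon: merge 3 vertices and 3 edges, delete both glued faces → V=20, E=41, F=23.
Attach a triangular pyramid (V=4, E=6, F=4) along a 3-gon: merge 3 vertices and 3 edges, delete both glued faces → V=21, E=44, F=25.
Attach a triangular antiprism (V=6, E=12, F=8) along a 3-gon: merge 3 vertices and 3 edges, delete both glued faces → V=24, E=53, F=31.
Check: V − E + F = 24 − 53 + 31 = 2.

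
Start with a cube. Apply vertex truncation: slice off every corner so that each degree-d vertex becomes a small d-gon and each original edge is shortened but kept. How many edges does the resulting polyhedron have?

36

The base solid has V = 8, E = 12, F = 6.
Truncation replaces each original edge-end by a new vertex, so V′ = 2E = 24.
Each original edge survives, and each old vertex of degree d contributes d new edges; summing degrees gives Σd = 2E, so E′ = E + 2E = 3E = 36.
Each original face survives and each original vertex becomes one new face: F′ = F + V = 14.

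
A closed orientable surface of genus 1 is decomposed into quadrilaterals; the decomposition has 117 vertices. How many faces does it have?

χ = 2 − 2·1 = 0, and every face is a square so 4F = 2E.
V − E + F = 0 with E = 4F/2 gives 117 − (4/2 − 1)·F = 0, so F = 117 and E = 234.

117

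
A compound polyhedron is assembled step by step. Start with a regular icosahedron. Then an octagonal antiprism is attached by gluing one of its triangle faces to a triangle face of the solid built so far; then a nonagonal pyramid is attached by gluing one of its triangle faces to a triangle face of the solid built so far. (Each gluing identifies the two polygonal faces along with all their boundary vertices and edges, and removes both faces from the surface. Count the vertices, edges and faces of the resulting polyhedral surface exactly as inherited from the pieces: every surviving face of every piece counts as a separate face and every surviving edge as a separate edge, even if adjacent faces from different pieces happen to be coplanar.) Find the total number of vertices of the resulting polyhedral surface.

32

A regular icosahedron: V=12, E=30, F=20.
Attach an octagonal antiprism (V=16, E=32, F=18) along a 3-gon: merge 3 vertices and 3 edges, delete both glued faces → V=25, E=59, F=36.
Attach a nonagonal pyramid (V=10, E=18, F=10) along a 3-gon: merge 3 vertices and 3 edges, delete both glued faces → V=32, E=74, F=44.
Check: V − E + F = 32 − 74 + 44 = 2.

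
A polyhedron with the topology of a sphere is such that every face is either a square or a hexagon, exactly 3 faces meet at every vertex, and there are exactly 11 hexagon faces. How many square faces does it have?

Let x be the number of squares; then F = 11 + x.
Edge–face incidences: 2E = 6·11 + 4·x = 66 + 4x.
Every vertex has degree 3, so 3V = 2E.
Euler: V − E + F = 2 ⇒ (2E)/3 − E + (11 + x) = 2.
Multiply by 6: 2·(2E) − 3·(2E) + 6·(11 + x) = 12, i.e. 66 + 6x − (66 + 4x) = 12.
Collecting terms: 2x = 12, so x = 6.
Then 2E = 66 + 4·6 = 90, so E = 45, V = 2E/3 = 30, F = 11 + 6 = 17.

6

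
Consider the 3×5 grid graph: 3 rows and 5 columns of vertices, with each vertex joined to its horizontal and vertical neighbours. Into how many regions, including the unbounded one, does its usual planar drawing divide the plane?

9

The grid has V = 3·5 = 15 vertices and E = 3·4 + 5·2 = 22 edges.
F = 2 − V + E = 2 − 15 + 22 = 9.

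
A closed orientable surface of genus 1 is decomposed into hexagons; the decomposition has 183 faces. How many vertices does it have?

χ = 2 − 2·1 = 0, and every face is a hexagon so 6F = 2E.
E = 6·183/2 = 549. Then V = 0 + E − F = 0 + 549 − 183 = 366.

366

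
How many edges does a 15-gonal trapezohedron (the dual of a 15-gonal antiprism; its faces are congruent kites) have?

60

The n-trapezohedron (dual of the n-antiprism) has V = 2·15 + 2 = 32, E = 4·15 = 60, F = 2·15 = 30.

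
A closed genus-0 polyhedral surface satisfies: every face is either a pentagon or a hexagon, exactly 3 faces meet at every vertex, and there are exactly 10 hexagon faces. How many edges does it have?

Let x be the number of pentagons; then F = 10 + x.
Edge–face incidences: 2E = 6·10 + 5·x = 60 + 5x.
Every vertex has degree 3, so 3V = 2E.
Euler: V − E + F = 2 ⇒ (2E)/3 − E + (10 + x) = 2.
Multiply by 6: 2·(2E) − 3·(2E) + 6·(10 + x) = 12, i.e. 60 + 6x − (60 + 5x) = 12.
Collecting terms: x = 12.
Then 2E = 60 + 5·12 = 120, so E = 60, V = 2E/3 = 40, F = 10 + 12 = 22.

60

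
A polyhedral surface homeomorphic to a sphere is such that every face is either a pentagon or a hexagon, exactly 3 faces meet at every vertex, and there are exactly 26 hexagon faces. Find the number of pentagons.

12

Let x be the number of pentagons; then F = 26 + x.
Edge–face incidences: 2E = 6·26 + 5·x = 156 + 5x.
Every vertex has degree 3, so 3V = 2E.
Euler: V − E + F = 2 ⇒ (2E)/3 − E + (26 + x) = 2.
Multiply by 6: 2·(2E) − 3·(2E) + 6·(26 + x) = 12, i.e. 156 + 6x − (156 + 5x) = 12.
Collecting terms: x = 12.
Then 2E = 156 + 5·12 = 216, so E = 108, V = 2E/3 = 72, F = 26 + 12 = 38.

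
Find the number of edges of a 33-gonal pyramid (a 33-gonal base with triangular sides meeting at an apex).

66

A pyramid on an n-gon base has one n-gon and n triangles: V = 33 + 1 = 34, E = 2·33 = 66, F = 33 + 1 = 34.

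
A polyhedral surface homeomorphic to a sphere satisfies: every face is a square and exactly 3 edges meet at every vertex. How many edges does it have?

Each face has 4 edges and each edge borders two faces, so 2E = 4F.
Each vertex has degree 3, so 3V = 2E and hence V = 4F/3.
Euler: V − E + F = 2 ⇒ (4F/3) − (4F/2) + F = 2.
Multiply by 6: (8 − 12 + 6)F = 12, i.e. 2F = 12.
So F = 6, E = 4·6/2 = 12, V = 4·6/3 = 8.

12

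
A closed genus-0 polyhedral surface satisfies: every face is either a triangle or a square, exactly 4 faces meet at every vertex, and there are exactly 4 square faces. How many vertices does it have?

Let x be the number of triangles; then F = 4 + x.
Edge–face incidences: 2E = 4·4 + 3·x = 16 + 3x.
Every vertex has degree 4, so 4V = 2E.
Euler: V − E + F = 2 ⇒ (2E)/4 − E + (4 + x) = 2.
Multiply by 8: 2·(2E) − 4·(2E) + 8·(4 + x) = 16, i.e. 32 + 8x − 2·(16 + 3x) = 16.
Collecting terms: 2x = 16, so x = 8.
Then 2E = 16 + 3·8 = 40, so E = 20, V = 2E/4 = 10, F = 4 + 8 = 12.

10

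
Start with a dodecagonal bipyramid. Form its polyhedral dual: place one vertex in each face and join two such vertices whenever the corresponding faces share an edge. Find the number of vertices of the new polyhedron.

24

The base solid has V = 14, E = 36, F = 24.
The dual swaps V and F and preserves E: V′ = F = 24, E′ = E = 36, F′ = V = 14.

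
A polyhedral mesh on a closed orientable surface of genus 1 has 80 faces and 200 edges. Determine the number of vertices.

For a closed orientable surface of genus 1, χ = 2 − 2·1 = 0.
V = 0 + E − F = 0 + 200 − 80 = 120.

120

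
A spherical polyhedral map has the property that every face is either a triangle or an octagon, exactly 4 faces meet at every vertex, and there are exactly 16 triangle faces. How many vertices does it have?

Let x be the number of octagons; then F = 16 + x.
Edge–face incidences: 2E = 3·16 + 8·x = 48 + 8x.
Every vertex has degree 4, so 4V = 2E.
Euler: V − E + F = 2 ⇒ (2E)/4 − E + (16 + x) = 2.
Multiply by 8: 2·(2E) − 4·(2E) + 8·(16 + x) = 16, i.e. 128 + 8x − 2·(48 + 8x) = 16.
Collecting terms: −8x + 32 = 16, so −8x = −16, so x = 2.
Then 2E = 48 + 8·2 = 64, so E = 32, V = 2E/4 = 16, F = 16 + 2 = 18.

16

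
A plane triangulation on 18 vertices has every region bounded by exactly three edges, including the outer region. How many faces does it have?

In a plane triangulation 3F = 2E and V − E + F = 2, so F = 2V − 4 = 2·18 − 4 = 32.

32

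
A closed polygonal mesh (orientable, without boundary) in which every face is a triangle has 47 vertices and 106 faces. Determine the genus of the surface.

4

Every face is a triangle, so 2E = 3·106 = 318, giving E = 159.
χ = V − E + F = 47 − 159 + 106 = -6.
For a closed orientable surface χ = 2 − 2g, so g = (2 − (-6))/2 = 4.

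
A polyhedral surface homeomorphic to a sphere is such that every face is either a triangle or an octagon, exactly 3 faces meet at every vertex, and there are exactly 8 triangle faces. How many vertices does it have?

Let x be the number of octagons; then F = 8 + x.
Edge–face incidences: 2E = 3·8 + 8·x = 24 + 8x.
Every vertex has degree 3, so 3V = 2E.
Euler: V − E + F = 2 ⇒ (2E)/3 − E + (8 + x) = 2.
Multiply by 6: 2·(2E) − 3·(2E) + 6·(8 + x) = 12, i.e. 48 + 6x − (24 + 8x) = 12.
Collecting terms: −2x + 24 = 12, so −2x = −12, so x = 6.
Then 2E = 24 + 8·6 = 72, so E = 36, V = 2E/3 = 24, F = 8 + 6 = 14.

24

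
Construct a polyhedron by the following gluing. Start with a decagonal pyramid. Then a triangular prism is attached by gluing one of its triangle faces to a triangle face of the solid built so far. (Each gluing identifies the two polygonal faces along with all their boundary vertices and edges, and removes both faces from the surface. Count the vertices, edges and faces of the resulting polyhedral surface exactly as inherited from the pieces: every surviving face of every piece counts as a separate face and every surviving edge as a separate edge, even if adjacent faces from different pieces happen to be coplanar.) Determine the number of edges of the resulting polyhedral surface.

26

A decagonal pyramid: V=11, E=20, F=11.
Attach a triangular prism (V=6, E=9, F=5) along a 3-gon: merge 3 vertices and 3 edges, delete both glued faces → V=14, E=26, F=14.
Check: V − E + F = 14 − 26 + 14 = 2.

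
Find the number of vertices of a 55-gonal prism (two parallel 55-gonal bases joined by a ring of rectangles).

110

A prism on an n-gon has two n-gon bases and n rectangular sides: V = 2·55 = 110, E = 3·55 = 165, F = 55 + 2 = 57.
Check: V − E + F = 110 − 165 + 57 = 2.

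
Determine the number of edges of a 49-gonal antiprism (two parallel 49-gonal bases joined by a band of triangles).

196

An antiprism on an n-gon has two n-gon caps and 2n triangles: V = 2·49 = 98, E = 4·49 = 196, F = 2·49 + 2 = 100.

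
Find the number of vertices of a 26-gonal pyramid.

27

A pyramid on an n-gon base has one n-gon and n triangles: V = 26 + 1 = 27, E = 2·26 = 52, F = 26 + 1 = 27.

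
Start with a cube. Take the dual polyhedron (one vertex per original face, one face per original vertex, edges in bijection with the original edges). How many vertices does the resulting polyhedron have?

The base solid has V = 8, E = 12, F = 6.
The dual swaps V and F and preserves E: V′ = F = 6, E′ = E = 12, F′ = V = 8.

6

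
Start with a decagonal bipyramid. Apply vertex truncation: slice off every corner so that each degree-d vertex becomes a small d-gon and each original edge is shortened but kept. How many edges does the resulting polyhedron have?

The base solid has V = 12, E = 30, F = 20.
Truncation replaces each original edge-end by a new vertex, so V′ = 2E = 60.
Each original edge survives, and each old vertex of degree d contributes d new edges; summing degrees gives Σd = 2E, so E′ = E + 2E = 3E = 90.
Each original face survives and each original vertex becomes one new face: F′ = F + V = 32.

90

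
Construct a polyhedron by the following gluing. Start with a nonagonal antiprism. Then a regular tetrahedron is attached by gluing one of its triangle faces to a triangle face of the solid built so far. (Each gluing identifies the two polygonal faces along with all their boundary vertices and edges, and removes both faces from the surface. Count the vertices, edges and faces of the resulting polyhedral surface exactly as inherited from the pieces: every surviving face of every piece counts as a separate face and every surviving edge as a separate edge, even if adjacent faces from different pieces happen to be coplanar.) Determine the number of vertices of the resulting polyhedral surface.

A nonagonal antiprism: V=18, E=36, F=20.
Attach a regular tetrahedron (V=4, E=6, F=4) along a 3-gon: merge 3 vertices and 3 edges, delete both glued faces → V=19, E=39, F=22.
Check: V − E + F = 19 − 39 + 22 = 2.

19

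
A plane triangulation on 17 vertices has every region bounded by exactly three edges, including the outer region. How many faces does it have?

In a plane triangulation 3F = 2E and V − E + F = 2, so F = 2V − 4 = 2·17 − 4 = 30.

30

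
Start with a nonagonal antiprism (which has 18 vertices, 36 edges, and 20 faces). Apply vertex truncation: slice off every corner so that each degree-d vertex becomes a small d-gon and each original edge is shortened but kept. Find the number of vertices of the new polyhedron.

Truncation replaces each original edge-end by a new vertex, so V′ = 2E = 72.
Each original edge survives, and each old vertex of degree d contributes d new edges; summing degrees gives Σd = 2E, so E′ = E + 2E = 3E = 108.
Each original face survives and each original vertex becomes one new face: F′ = F + V = 38.

72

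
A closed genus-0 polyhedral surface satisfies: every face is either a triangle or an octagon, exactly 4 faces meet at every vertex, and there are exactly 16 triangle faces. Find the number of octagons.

Let x be the number of octagons; then F = 16 + x.
Edge–face incidences: 2E = 3·16 + 8·x = 48 + 8x.
Every vertex has degree 4, so 4V = 2E.
Euler: V − E + F = 2 ⇒ (2E)/4 − E + (16 + x) = 2.
Multiply by 8: 2·(2E) − 4·(2E) + 8·(16 + x) = 16, i.e. 128 + 8x − 2·(48 + 8x) = 16.
Collecting terms: −8x + 32 = 16, so −8x = −16, so x = 2.
Then 2E = 48 + 8·2 = 64, so E = 32, V = 2E/4 = 16, F = 16 + 2 = 18.

2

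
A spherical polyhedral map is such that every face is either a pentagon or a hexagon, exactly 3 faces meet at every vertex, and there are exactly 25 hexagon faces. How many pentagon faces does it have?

12

Let x be the number of pentagons; then F = 25 + x.
Edge–face incidences: 2E = 6·25 + 5·x = 150 + 5x.
Every vertex has degree 3, so 3V = 2E.
Euler: V − E + F = 2 ⇒ (2E)/3 − E + (25 + x) = 2.
Multiply by 6: 2·(2E) − 3·(2E) + 6·(25 + x) = 12, i.e. 150 + 6x − (150 + 5x) = 12.
Collecting terms: x = 12.
Then 2E = 150 + 5·12 = 210, so E = 105, V = 2E/3 = 70, F = 25 + 12 = 37.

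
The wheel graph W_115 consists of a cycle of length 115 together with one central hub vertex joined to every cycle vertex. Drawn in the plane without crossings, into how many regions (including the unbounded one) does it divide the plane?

W_115 has V = 115 + 1 = 116 vertices and E = 2·115 = 230 edges.
By Euler's formula F = 2 − V + E = 2 − 116 + 230 = 116.

116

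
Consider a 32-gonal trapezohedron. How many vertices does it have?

66

The n-trapezohedron (dual of the n-antiprism) has V = 2·32 + 2 = 66, E = 4·32 = 128, F = 2·32 = 64.
Check: V − E + F = 66 − 128 + 64 = 2.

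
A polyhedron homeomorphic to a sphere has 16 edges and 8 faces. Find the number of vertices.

10

Here V − E + F = 2.
V = 2 + E − F = 2 + 16 − 8 = 10.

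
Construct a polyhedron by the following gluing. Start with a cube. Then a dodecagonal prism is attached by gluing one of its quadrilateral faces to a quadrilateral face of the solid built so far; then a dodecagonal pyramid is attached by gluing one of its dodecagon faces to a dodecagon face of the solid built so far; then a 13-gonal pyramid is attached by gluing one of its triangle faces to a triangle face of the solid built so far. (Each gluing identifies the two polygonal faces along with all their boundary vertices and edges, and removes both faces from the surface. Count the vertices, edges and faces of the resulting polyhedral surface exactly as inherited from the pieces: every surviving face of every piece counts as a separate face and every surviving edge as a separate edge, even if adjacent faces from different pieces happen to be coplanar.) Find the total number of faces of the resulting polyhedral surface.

41

A cube: V=8, E=12, F=6.
Attach a dodecagonal prism (V=24, E=36, F=14) along a 4-gon: merge 4 vertices and 4 edges, delete both glued faces → V=28, E=44, F=18.
Attach a dodecagonal pyramid (V=13, E=24, F=13) along a 12-gon: merge 12 vertices and 12 edges, delete both glued faces → V=29, E=56, F=29.
Attach a 13-gonal pyramid (V=14, E=26, F=14) along a 3-gon: merge 3 vertices and 3 edges, delete both glued faces → V=40, E=79, F=41.
Check: V − E + F = 40 − 79 + 41 = 2.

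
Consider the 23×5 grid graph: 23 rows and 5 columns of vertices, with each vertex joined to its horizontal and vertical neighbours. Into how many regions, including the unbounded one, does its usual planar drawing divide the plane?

The grid has V = 23·5 = 115 vertices and E = 23·4 + 5·22 = 202 edges.
F = 2 − V + E = 2 − 115 + 202 = 89.

89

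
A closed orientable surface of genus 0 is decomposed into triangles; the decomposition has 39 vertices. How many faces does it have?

χ = 2 − 2·0 = 2, and every face is a triangle so 3F = 2E.
V − E + F = 2 with E = 3F/2 gives 39 − (3/2 − 1)·F = 2, so F = 74 and E = 111.

74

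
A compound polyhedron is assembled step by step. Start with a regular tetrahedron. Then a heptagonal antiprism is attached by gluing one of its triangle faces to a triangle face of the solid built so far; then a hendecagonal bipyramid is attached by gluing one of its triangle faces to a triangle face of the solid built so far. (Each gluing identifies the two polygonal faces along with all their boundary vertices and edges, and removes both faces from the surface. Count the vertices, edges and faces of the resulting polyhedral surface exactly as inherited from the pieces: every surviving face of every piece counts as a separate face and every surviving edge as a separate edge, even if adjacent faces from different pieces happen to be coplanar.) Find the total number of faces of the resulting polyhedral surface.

38

A regular tetrahedron: V=4, E=6, F=4.
Attach a heptagonal antiprism (V=14, E=28, F=16) along a 3-gon: merge 3 vertices and 3 edges, delete both glued faces → V=15, E=31, F=18.
Attach a hendecagonal bipyramid (V=13, E=33, F=22) along a 3-gon: merge 3 vertices and 3 edges, delete both glued faces → V=25, E=61, F=38.
Check: V − E + F = 25 − 61 + 38 = 2.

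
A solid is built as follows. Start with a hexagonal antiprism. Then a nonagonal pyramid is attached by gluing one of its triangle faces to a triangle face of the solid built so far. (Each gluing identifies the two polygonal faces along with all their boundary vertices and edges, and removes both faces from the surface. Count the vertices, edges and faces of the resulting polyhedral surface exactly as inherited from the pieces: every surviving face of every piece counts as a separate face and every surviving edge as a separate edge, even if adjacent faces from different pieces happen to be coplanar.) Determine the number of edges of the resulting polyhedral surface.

39

A hexagonal antiprism: V=12, E=24, F=14.
Attach a nonagonal pyramid (V=10, E=18, F=10) along a 3-gon: merge 3 vertices and 3 edges, delete both glued faces → V=19, E=39, F=22.
Check: V − E + F = 19 − 39 + 22 = 2.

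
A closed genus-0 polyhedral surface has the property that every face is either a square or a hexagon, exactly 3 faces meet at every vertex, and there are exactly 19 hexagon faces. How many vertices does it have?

46

Let x be the number of squares; then F = 19 + x.
Edge–face incidences: 2E = 6·19 + 4·x = 114 + 4x.
Every vertex has degree 3, so 3V = 2E.
Euler: V − E + F = 2 ⇒ (2E)/3 − E + (19 + x) = 2.
Multiply by 6: 2·(2E) − 3·(2E) + 6·(19 + x) = 12, i.e. 114 + 6x − (114 + 4x) = 12.
Collecting terms: 2x = 12, so x = 6.
Then 2E = 114 + 4·6 = 138, so E = 69, V = 2E/3 = 46, F = 19 + 6 = 25.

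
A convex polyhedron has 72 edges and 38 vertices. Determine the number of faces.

36

Here V − E + F = 2.
F = 2 − V + E = 2 − 38 + 72 = 36.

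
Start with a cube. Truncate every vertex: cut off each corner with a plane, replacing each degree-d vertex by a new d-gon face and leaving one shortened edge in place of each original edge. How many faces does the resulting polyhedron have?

14

The base solid has V = 8, E = 12, F = 6.
Truncation replaces each original edge-end by a new vertex, so V′ = 2E = 24.
Each original edge survives, and each old vertex of degree d contributes d new edges; summing degrees gives Σd = 2E, so E′ = E + 2E = 3E = 36.
Each original face survives and each original vertex becomes one new face: F′ = F + V = 14.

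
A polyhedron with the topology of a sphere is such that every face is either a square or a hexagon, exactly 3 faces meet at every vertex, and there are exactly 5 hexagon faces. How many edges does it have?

27

Let x be the number of squares; then F = 5 + x.
Edge–face incidences: 2E = 6·5 + 4·x = 30 + 4x.
Every vertex has degree 3, so 3V = 2E.
Euler: V − E + F = 2 ⇒ (2E)/3 − E + (5 + x) = 2.
Multiply by 6: 2·(2E) − 3·(2E) + 6·(5 + x) = 12, i.e. 30 + 6x − (30 + 4x) = 12.
Collecting terms: 2x = 12, so x = 6.
Then 2E = 30 + 4·6 = 54, so E = 27, V = 2E/3 = 18, F = 5 + 6 = 11.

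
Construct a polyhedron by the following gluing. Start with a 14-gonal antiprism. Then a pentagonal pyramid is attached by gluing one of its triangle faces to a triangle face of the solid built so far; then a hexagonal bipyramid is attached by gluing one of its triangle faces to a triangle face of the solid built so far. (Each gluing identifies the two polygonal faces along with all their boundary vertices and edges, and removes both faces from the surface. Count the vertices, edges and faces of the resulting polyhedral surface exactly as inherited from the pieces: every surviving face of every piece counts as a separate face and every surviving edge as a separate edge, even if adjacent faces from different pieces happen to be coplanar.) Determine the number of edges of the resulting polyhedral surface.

A 14-gonal antiprism: V=28, E=56, F=30.
Attach a pentagonal pyramid (V=6, E=10, F=6) along a 3-gon: merge 3 vertices and 3 edges, delete both glued faces → V=31, E=63, F=34.
Attach a hexagonal bipyramid (V=8, E=18, F=12) along a 3-gon: merge 3 vertices and 3 edges, delete both glued faces → V=36, E=78, F=44.
Check: V − E + F = 36 − 78 + 44 = 2.

78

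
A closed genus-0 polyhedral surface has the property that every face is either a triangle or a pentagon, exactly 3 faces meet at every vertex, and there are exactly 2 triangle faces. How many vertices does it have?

12

Let x be the number of pentagons; then F = 2 + x.
Edge–face incidences: 2E = 3·2 + 5·x = 6 + 5x.
Every vertex has degree 3, so 3V = 2E.
Euler: V − E + F = 2 ⇒ (2E)/3 − E + (2 + x) = 2.
Multiply by 6: 2·(2E) − 3·(2E) + 6·(2 + x) = 12, i.e. 12 + 6x − (6 + 5x) = 12.
Collecting terms: x + 6 = 12, so x = 6.
Then 2E = 6 + 5·6 = 36, so E = 18, V = 2E/3 = 12, F = 2 + 6 = 8.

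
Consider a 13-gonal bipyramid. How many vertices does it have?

15

A bipyramid over an n-gon has 2n triangular faces and n + 2 vertices: V = 13 + 2 = 15, E = 3·13 = 39, F = 2·13 = 26.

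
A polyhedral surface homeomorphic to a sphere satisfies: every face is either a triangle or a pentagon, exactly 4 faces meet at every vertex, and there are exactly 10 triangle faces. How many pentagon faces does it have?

2

Let x be the number of pentagons; then F = 10 + x.
Edge–face incidences: 2E = 3·10 + 5·x = 30 + 5x.
Every vertex has degree 4, so 4V = 2E.
Euler: V − E + F = 2 ⇒ (2E)/4 − E + (10 + x) = 2.
Multiply by 8: 2·(2E) − 4·(2E) + 8·(10 + x) = 16, i.e. 80 + 8x − 2·(30 + 5x) = 16.
Collecting terms: −2x + 20 = 16, so −2x = −4, so x = 2.
Then 2E = 30 + 5·2 = 40, so E = 20, V = 2E/4 = 10, F = 10 + 2 = 12.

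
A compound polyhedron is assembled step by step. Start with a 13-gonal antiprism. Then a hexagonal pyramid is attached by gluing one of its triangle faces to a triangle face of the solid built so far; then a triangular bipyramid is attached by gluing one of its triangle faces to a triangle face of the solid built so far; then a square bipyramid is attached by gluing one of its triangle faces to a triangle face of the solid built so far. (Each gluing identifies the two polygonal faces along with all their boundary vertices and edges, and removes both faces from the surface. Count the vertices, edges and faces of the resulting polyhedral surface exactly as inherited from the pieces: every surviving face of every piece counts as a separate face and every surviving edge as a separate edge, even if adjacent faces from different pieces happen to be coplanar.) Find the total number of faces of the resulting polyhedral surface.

43

A 13-gonal antiprism: V=26, E=52, F=28.
Attach a hexagonal pyramid (V=7, E=12, F=7) along a 3-gon: merge 3 vertices and 3 edges, delete both glued faces → V=30, E=61, F=33.
Attach a triangular bipyramid (V=5, E=9, F=6) along a 3-gon: merge 3 vertices and 3 edges, delete both glued faces → V=32, E=67, F=37.
Attach a square bipyramid (V=6, E=12, F=8) along a 3-gon: merge 3 vertices and 3 edges, delete both glued faces → V=35, E=76, F=43.
Check: V − E + F = 35 − 76 + 43 = 2.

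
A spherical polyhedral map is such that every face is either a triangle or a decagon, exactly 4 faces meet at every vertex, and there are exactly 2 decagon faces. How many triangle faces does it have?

Let x be the number of triangles; then F = 2 + x.
Edge–face incidences: 2E = 10·2 + 3·x = 20 + 3x.
Every vertex has degree 4, so 4V = 2E.
Euler: V − E + F = 2 ⇒ (2E)/4 − E + (2 + x) = 2.
Multiply by 8: 2·(2E) − 4·(2E) + 8·(2 + x) = 16, i.e. 16 + 8x − 2·(20 + 3x) = 16.
Collecting terms: 2x − 24 = 16, so 2x = 40, so x = 20.
Then 2E = 20 + 3·20 = 80, so E = 40, V = 2E/4 = 20, F = 2 + 20 = 22.

20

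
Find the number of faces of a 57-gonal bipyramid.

A bipyramid over an n-gon has 2n triangular faces and n + 2 vertices: V = 57 + 2 = 59, E = 3·57 = 171, F = 2·57 = 114.

114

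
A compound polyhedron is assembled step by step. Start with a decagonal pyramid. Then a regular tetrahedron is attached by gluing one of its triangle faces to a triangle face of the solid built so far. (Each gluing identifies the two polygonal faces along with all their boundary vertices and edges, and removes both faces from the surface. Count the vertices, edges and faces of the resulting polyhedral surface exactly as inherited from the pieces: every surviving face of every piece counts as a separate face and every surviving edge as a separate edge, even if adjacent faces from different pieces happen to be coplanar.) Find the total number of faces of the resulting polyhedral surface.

A decagonal pyramid: V=11, E=20, F=11.
Attach a regular tetrahedron (V=4, E=6, F=4) along a 3-gon: merge 3 vertices and 3 edges, delete both glued faces → V=12, E=23, F=13.
Check: V − E + F = 12 − 23 + 13 = 2.

13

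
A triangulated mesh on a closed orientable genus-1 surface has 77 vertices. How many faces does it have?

χ = 2 − 2·1 = 0, and every face is a triangle so 3F = 2E.
V − E + F = 0 with E = 3F/2 gives 77 − (3/2 − 1)·F = 0, so F = 154 and E = 231.

154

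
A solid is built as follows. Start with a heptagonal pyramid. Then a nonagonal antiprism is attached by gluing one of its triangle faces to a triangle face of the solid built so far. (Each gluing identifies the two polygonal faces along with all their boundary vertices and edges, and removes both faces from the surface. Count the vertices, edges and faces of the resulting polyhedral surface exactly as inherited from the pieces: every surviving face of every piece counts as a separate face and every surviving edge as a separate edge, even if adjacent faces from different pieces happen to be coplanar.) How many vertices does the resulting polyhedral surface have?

23

A heptagonal pyramid: V=8, E=14, F=8.
Attach a nonagonal antiprism (V=18, E=36, F=20) along a 3-gon: merge 3 vertices and 3 edges, delete both glued faces → V=23, E=47, F=26.
Check: V − E + F = 23 − 47 + 26 = 2.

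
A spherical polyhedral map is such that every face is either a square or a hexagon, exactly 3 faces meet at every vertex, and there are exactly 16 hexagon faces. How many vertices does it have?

Let x be the number of squares; then F = 16 + x.
Edge–face incidences: 2E = 6·16 + 4·x = 96 + 4x.
Every vertex has degree 3, so 3V = 2E.
Euler: V − E + F = 2 ⇒ (2E)/3 − E + (16 + x) = 2.
Multiply by 6: 2·(2E) − 3·(2E) + 6·(16 + x) = 12, i.e. 96 + 6x − (96 + 4x) = 12.
Collecting terms: 2x = 12, so x = 6.
Then 2E = 96 + 4·6 = 120, so E = 60, V = 2E/3 = 40, F = 16 + 6 = 22.

40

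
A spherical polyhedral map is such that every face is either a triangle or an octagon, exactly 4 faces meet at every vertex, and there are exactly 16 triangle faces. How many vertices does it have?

Let x be the number of octagons; then F = 16 + x.
Edge–face incidences: 2E = 3·16 + 8·x = 48 + 8x.
Every vertex has degree 4, so 4V = 2E.
Euler: V − E + F = 2 ⇒ (2E)/4 − E + (16 + x) = 2.
Multiply by 8: 2·(2E) − 4·(2E) + 8·(16 + x) = 16, i.e. 128 + 8x − 2·(48 + 8x) = 16.
Collecting terms: −8x + 32 = 16, so −8x = −16, so x = 2.
Then 2E = 48 + 8·2 = 64, so E = 32, V = 2E/4 = 16, F = 16 + 2 = 18.

16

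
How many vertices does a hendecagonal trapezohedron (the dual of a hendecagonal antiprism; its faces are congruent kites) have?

24

The n-trapezohedron (dual of the n-antiprism) has V = 2·11 + 2 = 24, E = 4·11 = 44, F = 2·11 = 22.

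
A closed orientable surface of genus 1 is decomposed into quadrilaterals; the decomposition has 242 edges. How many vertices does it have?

χ = 2 − 2·1 = 0, and every face is a square so 4F = 2E.
F = 2E/4 = 121. Then V = 0 + E − F = 0 + 242 − 121 = 121.

121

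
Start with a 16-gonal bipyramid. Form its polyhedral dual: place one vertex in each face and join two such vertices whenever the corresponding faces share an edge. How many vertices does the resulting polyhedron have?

The base solid has V = 18, E = 48, F = 32.
The dual swaps V and F and preserves E: V′ = F = 32, E′ = E = 48, F′ = V = 18.

32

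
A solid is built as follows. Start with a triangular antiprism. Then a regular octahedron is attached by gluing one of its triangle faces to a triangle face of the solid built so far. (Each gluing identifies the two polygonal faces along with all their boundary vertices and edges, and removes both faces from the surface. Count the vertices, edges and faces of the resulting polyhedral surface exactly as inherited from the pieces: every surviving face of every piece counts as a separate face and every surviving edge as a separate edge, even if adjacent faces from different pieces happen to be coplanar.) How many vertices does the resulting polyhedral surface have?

9

A triangular antiprism: V=6, E=12, F=8.
Attach a regular octahedron (V=6, E=12, F=8) along a 3-gon: merge 3 vertices and 3 edges, delete both glued faces → V=9, E=21, F=14.
Check: V − E + F = 9 − 21 + 14 = 2.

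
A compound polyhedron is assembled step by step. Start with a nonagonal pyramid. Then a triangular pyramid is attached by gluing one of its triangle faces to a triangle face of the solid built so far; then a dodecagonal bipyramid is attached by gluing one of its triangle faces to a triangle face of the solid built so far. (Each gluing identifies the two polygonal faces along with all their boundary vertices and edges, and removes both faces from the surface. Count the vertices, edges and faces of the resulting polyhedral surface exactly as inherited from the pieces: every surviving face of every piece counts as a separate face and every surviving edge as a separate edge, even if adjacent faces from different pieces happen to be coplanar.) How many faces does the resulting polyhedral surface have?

34

A nonagonal pyramid: V=10, E=18, F=10.
Attach a triangular pyramid (V=4, E=6, F=4) along a 3-gon: merge 3 vertices and 3 edges, delete both glued faces → V=11, E=21, F=12.
Attach a dodecagonal bipyramid (V=14, E=36, F=24) along a 3-gon: merge 3 vertices and 3 edges, delete both glued faces → V=22, E=54, F=34.
Check: V − E + F = 22 − 54 + 34 = 2.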